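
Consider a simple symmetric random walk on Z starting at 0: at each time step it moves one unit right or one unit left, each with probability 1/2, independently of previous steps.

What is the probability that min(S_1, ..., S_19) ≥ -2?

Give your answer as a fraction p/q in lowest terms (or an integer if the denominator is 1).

Let f(t,s) = #length-t paths at position s with S_1..S_t all ≥ -2.
f(t,s) = f(t-1,s-1) + f(t-1,s+1) for s ≥ -2; f(t,s) = 0 for s < -2.
t=0: f(0,0)=1
t=1: f(1,-1)=1 f(1,1)=1
t=2: f(2,-2)=1 f(2,0)=2 f(2,2)=1
t=3: f(3,-1)=3 f(3,1)=3 f(3,3)=1
t=4: f(4,-2)=3 f(4,0)=6 f(4,2)=4 f(4,4)=1
t=5: f(5,-1)=9 f(5,1)=10 f(5,3)=5 f(5,5)=1
t=6: f(6,-2)=9 f(6,0)=19 f(6,2)=15 f(6,4)=6 f(6,6)=1
t=7: f(7,-1)=28 f(7,1)=34 f(7,3)=21 f(7,5)=7 f(7,7)=1
t=8: f(8,-2)=28 f(8,0)=62 f(8,2)=55 f(8,4)=28 f(8,6)=8 f(8,8)=1
t=9: f(9,-1)=90 f(9,1)=117 f(9,3)=83 f(9,5)=36 f(9,7)=9 f(9,9)=1
t=10: f(10,-2)=90 f(10,0)=207 f(10,2)=200 f(10,4)=119 f(10,6)=45 f(10,8)=10 f(10,10)=1
t=11: f(11,-1)=297 f(11,1)=407 f(11,3)=319 f(11,5)=164 f(11,7)=55 f(11,9)=11 f(11,11)=1
t=12: f(12,-2)=297 f(12,0)=704 f(12,2)=726 f(12,4)=483 f(12,6)=219 f(12,8)=66 f(12,10)=12 f(12,12)=1
t=13: f(13,-1)=1001 f(13,1)=1430 f(13,3)=1209 f(13,5)=702 f(13,7)=285 f(13,9)=78 f(13,11)=13 f(13,13)=1
t=14: f(14,-2)=1001 f(14,0)=2431 f(14,2)=2639 f(14,4)=1911 f(14,6)=987 f(14,8)=363 f(14,10)=91 f(14,12)=14 f(14,14)=1
t=15: f(15,-1)=3432 f(15,1)=5070 f(15,3)=4550 f(15,5)=2898 f(15,7)=1350 f(15,9)=454 f(15,11)=105 f(15,13)=15 f(15,15)=1
t=16: f(16,-2)=3432 f(16,0)=8502 f(16,2)=9620 f(16,4)=7448 f(16,6)=4248 f(16,8)=1804 f(16,10)=559 f(16,12)=120 f(16,14)=16 f(16,16)=1
t=17: f(17,-1)=11934 f(17,1)=18122 f(17,3)=17068 f(17,5)=11696 f(17,7)=6052 f(17,9)=2363 f(17,11)=679 f(17,13)=136 f(17,15)=17 f(17,17)=1
t=18: f(18,-2)=11934 f(18,0)=30056 f(18,2)=35190 f(18,4)=28764 f(18,6)=17748 f(18,8)=8415 f(18,10)=3042 f(18,12)=815 f(18,14)=153 f(18,16)=18 f(18,18)=1
t=19: f(19,-1)=41990 f(19,1)=65246 f(19,3)=63954 f(19,5)=46512 f(19,7)=26163 f(19,9)=11457 f(19,11)=3857 f(19,13)=968 f(19,15)=171 f(19,17)=19 f(19,19)=1
Σ_s f(19,s) = 260338
P = 260338/524288 = 130169/262144

Answer: 130169/262144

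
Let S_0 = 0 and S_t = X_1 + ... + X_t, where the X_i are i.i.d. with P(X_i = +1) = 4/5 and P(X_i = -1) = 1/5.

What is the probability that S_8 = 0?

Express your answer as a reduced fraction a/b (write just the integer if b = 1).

Answer: 3584/78125

Derivation:
To be at 0 after 8 steps: need exactly 4 steps of +1 and 4 of -1.
Number of such sequences: C(8,4) = 70
Each has probability (4/5)^4 · (1/5)^4 = 256/390625
P = 70 · 256/390625 = 3584/78125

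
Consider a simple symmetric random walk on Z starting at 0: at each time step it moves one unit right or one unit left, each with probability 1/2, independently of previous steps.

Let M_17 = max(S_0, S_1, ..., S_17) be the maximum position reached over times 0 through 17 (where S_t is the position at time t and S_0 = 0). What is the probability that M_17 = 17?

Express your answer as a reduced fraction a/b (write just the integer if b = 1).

Answer: 1/131072

Derivation:
Let M_17 = max(S_0,...,S_17). Use the reflection principle: for j ≥ 1, #{paths with M_17 ≥ j} = #{S_17 ≥ j} + #{S_17 ≥ j+1}.
By reflection, #{M_17 ≥ 17} = #{S_17 ≥ 17} + #{S_17 ≥ 18} = 1 + 0 = 1.
#{M_17 ≥ 18} = #{S_17 ≥ 18} + #{S_17 ≥ 19} = 0 + 0 = 0.
#{M_17 = 17} = 1 - 0 = 1.
P(M_17 = 17) = 1/131072 = 1/131072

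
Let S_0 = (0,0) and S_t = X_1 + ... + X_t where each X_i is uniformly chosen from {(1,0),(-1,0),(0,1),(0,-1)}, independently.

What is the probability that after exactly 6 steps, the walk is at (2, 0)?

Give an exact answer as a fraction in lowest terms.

Let h be the number of horizontal steps (so 6-h are vertical). To end at (2,0) need (h+2)/2 right-steps and ((6-h)+0)/2 up-steps.
Sum over h with 2 ≤ h ≤ 6, h ≡ 0 (mod 2), 6-h ≡ 0 (mod 2):
h=2: C(6,2)·C(2,2)·C(4,2) = 15·1·6 = 90
h=4: C(6,4)·C(4,3)·C(2,1) = 15·4·2 = 120
h=6: C(6,6)·C(6,4)·C(0,0) = 1·15·1 = 15
Total favorable: 225
Total paths: 4^6 = 4096
P = 225/4096 = 225/4096

Answer: 225/4096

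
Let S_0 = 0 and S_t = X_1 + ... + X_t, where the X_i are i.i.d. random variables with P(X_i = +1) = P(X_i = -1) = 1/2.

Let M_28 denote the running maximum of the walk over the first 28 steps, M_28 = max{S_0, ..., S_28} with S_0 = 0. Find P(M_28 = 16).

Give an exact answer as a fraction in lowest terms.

Let M_28 = max(S_0,...,S_28). Use the reflection principle: for j ≥ 1, #{paths with M_28 ≥ j} = #{S_28 ≥ j} + #{S_28 ≥ j+1}.
By reflection, #{M_28 ≥ 16} = #{S_28 ≥ 16} + #{S_28 ≥ 17} = 499178 + 122438 = 621616.
#{M_28 ≥ 17} = #{S_28 ≥ 17} + #{S_28 ≥ 18} = 122438 + 122438 = 244876.
#{M_28 = 16} = 621616 - 244876 = 376740.
P(M_28 = 16) = 376740/268435456 = 94185/67108864

Answer: 94185/67108864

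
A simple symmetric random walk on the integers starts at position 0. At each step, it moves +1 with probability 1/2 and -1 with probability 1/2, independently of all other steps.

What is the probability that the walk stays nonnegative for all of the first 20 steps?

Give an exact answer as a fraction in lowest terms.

Answer: 46189/262144

Derivation:
Let f(t,s) = #length-t paths at position s with S_1..S_t all ≥ 0.
f(t,s) = f(t-1,s-1) + f(t-1,s+1) for s ≥ 0; f(t,s) = 0 for s < 0.
t=0: f(0,0)=1
t=1: f(1,1)=1
t=2: f(2,0)=1 f(2,2)=1
t=3: f(3,1)=2 f(3,3)=1
t=4: f(4,0)=2 f(4,2)=3 f(4,4)=1
t=5: f(5,1)=5 f(5,3)=4 f(5,5)=1
t=6: f(6,0)=5 f(6,2)=9 f(6,4)=5 f(6,6)=1
t=7: f(7,1)=14 f(7,3)=14 f(7,5)=6 f(7,7)=1
t=8: f(8,0)=14 f(8,2)=28 f(8,4)=20 f(8,6)=7 f(8,8)=1
t=9: f(9,1)=42 f(9,3)=48 f(9,5)=27 f(9,7)=8 f(9,9)=1
t=10: f(10,0)=42 f(10,2)=90 f(10,4)=75 f(10,6)=35 f(10,8)=9 f(10,10)=1
t=11: f(11,1)=132 f(11,3)=165 f(11,5)=110 f(11,7)=44 f(11,9)=10 f(11,11)=1
t=12: f(12,0)=132 f(12,2)=297 f(12,4)=275 f(12,6)=154 f(12,8)=54 f(12,10)=11 f(12,12)=1
t=13: f(13,1)=429 f(13,3)=572 f(13,5)=429 f(13,7)=208 f(13,9)=65 f(13,11)=12 f(13,13)=1
t=14: f(14,0)=429 f(14,2)=1001 f(14,4)=1001 f(14,6)=637 f(14,8)=273 f(14,10)=77 f(14,12)=13 f(14,14)=1
t=15: f(15,1)=1430 f(15,3)=2002 f(15,5)=1638 f(15,7)=910 f(15,9)=350 f(15,11)=90 f(15,13)=14 f(15,15)=1
t=16: f(16,0)=1430 f(16,2)=3432 f(16,4)=3640 f(16,6)=2548 f(16,8)=1260 f(16,10)=440 f(16,12)=104 f(16,14)=15 f(16,16)=1
t=17: f(17,1)=4862 f(17,3)=7072 f(17,5)=6188 f(17,7)=3808 f(17,9)=1700 f(17,11)=544 f(17,13)=119 f(17,15)=16 f(17,17)=1
t=18: f(18,0)=4862 f(18,2)=11934 f(18,4)=13260 f(18,6)=9996 f(18,8)=5508 f(18,10)=2244 f(18,12)=663 f(18,14)=135 f(18,16)=17 f(18,18)=1
t=19: f(19,1)=16796 f(19,3)=25194 f(19,5)=23256 f(19,7)=15504 f(19,9)=7752 f(19,11)=2907 f(19,13)=798 f(19,15)=152 f(19,17)=18 f(19,19)=1
t=20: f(20,0)=16796 f(20,2)=41990 f(20,4)=48450 f(20,6)=38760 f(20,8)=23256 f(20,10)=10659 f(20,12)=3705 f(20,14)=950 f(20,16)=170 f(20,18)=19 f(20,20)=1
Σ_s f(20,s) = 184756
P = 184756/1048576 = 46189/262144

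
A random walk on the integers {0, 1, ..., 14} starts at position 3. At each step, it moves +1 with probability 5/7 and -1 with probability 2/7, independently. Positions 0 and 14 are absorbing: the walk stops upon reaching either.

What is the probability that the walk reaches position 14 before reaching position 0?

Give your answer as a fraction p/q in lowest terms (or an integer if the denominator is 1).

Answer: 1904296875/2034499747

Derivation:
Biased walk: p = 5/7, q = 2/7, r = q/p = 2/5
Gambler's ruin: P(hit 14 before 0 | start at 3) = (1 - r^a)/(1 - r^N)
r^3 = 8/125; r^14 = 16384/6103515625
P = (1 - 8/125) / (1 - 16384/6103515625) = 117/125 / 6103499241/6103515625 = 1904296875/2034499747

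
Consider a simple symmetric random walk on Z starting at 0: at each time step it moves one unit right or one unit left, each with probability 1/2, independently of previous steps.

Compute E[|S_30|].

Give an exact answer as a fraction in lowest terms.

Answer: 145422675/33554432

Derivation:
S_30 takes values m ≡ 0 (mod 2) with |m| ≤ 30; P(S_30=m) = C(30,(30+m)/2)/2^30.
Total paths: 2^30 = 1073741824
Distribution: P(S=-30)=1/1073741824, P(S=-28)=30/1073741824, P(S=-26)=435/1073741824, P(S=-24)=4060/1073741824, P(S=-22)=27405/1073741824, P(S=-20)=142506/1073741824, P(S=-18)=593775/1073741824, P(S=-16)=2035800/1073741824, P(S=-14)=5852925/1073741824, P(S=-12)=14307150/1073741824, P(S=-10)=30045015/1073741824, P(S=-8)=54627300/1073741824, P(S=-6)=86493225/1073741824, P(S=-4)=119759850/1073741824, P(S=-2)=145422675/1073741824, P(S=0)=155117520/1073741824, P(S=2)=145422675/1073741824, P(S=4)=119759850/1073741824, P(S=6)=86493225/1073741824, P(S=8)=54627300/1073741824, P(S=10)=30045015/1073741824, P(S=12)=14307150/1073741824, P(S=14)=5852925/1073741824, P(S=16)=2035800/1073741824, P(S=18)=593775/1073741824, P(S=20)=142506/1073741824, P(S=22)=27405/1073741824, P(S=24)=4060/1073741824, P(S=26)=435/1073741824, P(S=28)=30/1073741824, P(S=30)=1/1073741824
E[|S_30|] = Σ_m |m|·P(S_30=m) = 4653525600/1073741824 = 145422675/33554432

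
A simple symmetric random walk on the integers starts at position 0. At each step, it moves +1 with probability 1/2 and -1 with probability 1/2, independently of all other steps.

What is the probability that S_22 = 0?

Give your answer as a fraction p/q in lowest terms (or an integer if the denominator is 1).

To return to 0 after 22 steps: need exactly 11 steps of +1 and 11 of -1.
Favorable paths: C(22,11) = 705432
Total paths: 2^22 = 4194304
P = 705432/4194304 = 88179/524288

Answer: 88179/524288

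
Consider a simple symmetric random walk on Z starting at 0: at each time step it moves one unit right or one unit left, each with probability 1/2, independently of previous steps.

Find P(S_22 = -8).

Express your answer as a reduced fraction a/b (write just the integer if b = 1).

To reach position -8 after 22 steps: need 7 steps of +1 and 15 of -1.
Favorable paths: C(22,7) = 170544
Total paths: 2^22 = 4194304
P = 170544/4194304 = 10659/262144

Answer: 10659/262144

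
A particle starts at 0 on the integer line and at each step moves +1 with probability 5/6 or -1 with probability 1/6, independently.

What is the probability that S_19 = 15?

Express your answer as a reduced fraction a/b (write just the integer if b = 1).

Answer: 14495849609375/67706637778944

Derivation:
To reach position 15 after 19 steps: need 17 steps of +1 and 2 steps of -1.
Number of such sequences: C(19,17) = 171
Each has probability (5/6)^17 · (1/6)^2 = 762939453125/609359740010496
P = 171 · 762939453125/609359740010496 = 14495849609375/67706637778944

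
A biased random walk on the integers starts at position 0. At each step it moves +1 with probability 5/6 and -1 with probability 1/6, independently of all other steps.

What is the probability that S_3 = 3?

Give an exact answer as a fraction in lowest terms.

To reach position 3 after 3 steps: need 3 steps of +1 and 0 steps of -1.
Number of such sequences: C(3,3) = 1
Each has probability (5/6)^3 · (1/6)^0 = 125/216
P = 1 · 125/216 = 125/216

Answer: 125/216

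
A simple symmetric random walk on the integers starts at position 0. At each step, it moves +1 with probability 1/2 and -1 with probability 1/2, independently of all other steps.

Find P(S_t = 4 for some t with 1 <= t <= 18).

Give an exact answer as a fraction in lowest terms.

Count via complement. Let g(t,s) = #length-t paths at position s with S_1..S_t all ≠ 4.
g(t,s) = g(t-1,s-1) + g(t-1,s+1) for s ≠ 4; g(t,4) = 0.
t=0: g(0,0)=1
t=1: g(1,-1)=1 g(1,1)=1
t=2: g(2,-2)=1 g(2,0)=2 g(2,2)=1
t=3: g(3,-3)=1 g(3,-1)=3 g(3,1)=3 g(3,3)=1
t=4: g(4,-4)=1 g(4,-2)=4 g(4,0)=6 g(4,2)=4
t=5: g(5,-5)=1 g(5,-3)=5 g(5,-1)=10 g(5,1)=10 g(5,3)=4
t=6: g(6,-6)=1 g(6,-4)=6 g(6,-2)=15 g(6,0)=20 g(6,2)=14
t=7: g(7,-7)=1 g(7,-5)=7 g(7,-3)=21 g(7,-1)=35 g(7,1)=34 g(7,3)=14
t=8: g(8,-8)=1 g(8,-6)=8 g(8,-4)=28 g(8,-2)=56 g(8,0)=69 g(8,2)=48
t=9: g(9,-9)=1 g(9,-7)=9 g(9,-5)=36 g(9,-3)=84 g(9,-1)=125 g(9,1)=117 g(9,3)=48
t=10: g(10,-10)=1 g(10,-8)=10 g(10,-6)=45 g(10,-4)=120 g(10,-2)=209 g(10,0)=242 g(10,2)=165
t=11: g(11,-11)=1 g(11,-9)=11 g(11,-7)=55 g(11,-5)=165 g(11,-3)=329 g(11,-1)=451 g(11,1)=407 g(11,3)=165
t=12: g(12,-12)=1 g(12,-10)=12 g(12,-8)=66 g(12,-6)=220 g(12,-4)=494 g(12,-2)=780 g(12,0)=858 g(12,2)=572
t=13: g(13,-13)=1 g(13,-11)=13 g(13,-9)=78 g(13,-7)=286 g(13,-5)=714 g(13,-3)=1274 g(13,-1)=1638 g(13,1)=1430 g(13,3)=572
t=14: g(14,-14)=1 g(14,-12)=14 g(14,-10)=91 g(14,-8)=364 g(14,-6)=1000 g(14,-4)=1988 g(14,-2)=2912 g(14,0)=3068 g(14,2)=2002
t=15: g(15,-15)=1 g(15,-13)=15 g(15,-11)=105 g(15,-9)=455 g(15,-7)=1364 g(15,-5)=2988 g(15,-3)=4900 g(15,-1)=5980 g(15,1)=5070 g(15,3)=2002
t=16: g(16,-16)=1 g(16,-14)=16 g(16,-12)=120 g(16,-10)=560 g(16,-8)=1819 g(16,-6)=4352 g(16,-4)=7888 g(16,-2)=10880 g(16,0)=11050 g(16,2)=7072
t=17: g(17,-17)=1 g(17,-15)=17 g(17,-13)=136 g(17,-11)=680 g(17,-9)=2379 g(17,-7)=6171 g(17,-5)=12240 g(17,-3)=18768 g(17,-1)=21930 g(17,1)=18122 g(17,3)=7072
t=18: g(18,-18)=1 g(18,-16)=18 g(18,-14)=153 g(18,-12)=816 g(18,-10)=3059 g(18,-8)=8550 g(18,-6)=18411 g(18,-4)=31008 g(18,-2)=40698 g(18,0)=40052 g(18,2)=25194
Paths never hitting 4: Σ_s g(18,s) = 167960
Paths hitting 4: 2^18 - 167960 = 94184
P = 94184/262144 = 11773/32768

Answer: 11773/32768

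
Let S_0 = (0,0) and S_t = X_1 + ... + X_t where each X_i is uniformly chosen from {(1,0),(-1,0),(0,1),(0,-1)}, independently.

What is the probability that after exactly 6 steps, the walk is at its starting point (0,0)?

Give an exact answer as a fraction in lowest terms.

Let h be the number of horizontal steps (so 6-h are vertical). To end at (0,0) need (h+0)/2 right-steps and ((6-h)+0)/2 up-steps.
Sum over h with 0 ≤ h ≤ 6, h ≡ 0 (mod 2), 6-h ≡ 0 (mod 2):
h=0: C(6,0)·C(0,0)·C(6,3) = 1·1·20 = 20
h=2: C(6,2)·C(2,1)·C(4,2) = 15·2·6 = 180
h=4: C(6,4)·C(4,2)·C(2,1) = 15·6·2 = 180
h=6: C(6,6)·C(6,3)·C(0,0) = 1·20·1 = 20
Total favorable: 400
Total paths: 4^6 = 4096
P = 400/4096 = 25/256

Answer: 25/256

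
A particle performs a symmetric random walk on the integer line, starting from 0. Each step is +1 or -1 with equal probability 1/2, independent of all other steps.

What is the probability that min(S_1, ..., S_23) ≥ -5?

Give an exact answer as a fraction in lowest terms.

Answer: 1656667/2097152

Derivation:
Let f(t,s) = #length-t paths at position s with S_1..S_t all ≥ -5.
f(t,s) = f(t-1,s-1) + f(t-1,s+1) for s ≥ -5; f(t,s) = 0 for s < -5.
t=0: f(0,0)=1
t=1: f(1,-1)=1 f(1,1)=1
t=2: f(2,-2)=1 f(2,0)=2 f(2,2)=1
t=3: f(3,-3)=1 f(3,-1)=3 f(3,1)=3 f(3,3)=1
t=4: f(4,-4)=1 f(4,-2)=4 f(4,0)=6 f(4,2)=4 f(4,4)=1
t=5: f(5,-5)=1 f(5,-3)=5 f(5,-1)=10 f(5,1)=10 f(5,3)=5 f(5,5)=1
t=6: f(6,-4)=6 f(6,-2)=15 f(6,0)=20 f(6,2)=15 f(6,4)=6 f(6,6)=1
t=7: f(7,-5)=6 f(7,-3)=21 f(7,-1)=35 f(7,1)=35 f(7,3)=21 f(7,5)=7 f(7,7)=1
t=8: f(8,-4)=27 f(8,-2)=56 f(8,0)=70 f(8,2)=56 f(8,4)=28 f(8,6)=8 f(8,8)=1
t=9: f(9,-5)=27 f(9,-3)=83 f(9,-1)=126 f(9,1)=126 f(9,3)=84 f(9,5)=36 f(9,7)=9 f(9,9)=1
t=10: f(10,-4)=110 f(10,-2)=209 f(10,0)=252 f(10,2)=210 f(10,4)=120 f(10,6)=45 f(10,8)=10 f(10,10)=1
t=11: f(11,-5)=110 f(11,-3)=319 f(11,-1)=461 f(11,1)=462 f(11,3)=330 f(11,5)=165 f(11,7)=55 f(11,9)=11 f(11,11)=1
t=12: f(12,-4)=429 f(12,-2)=780 f(12,0)=923 f(12,2)=792 f(12,4)=495 f(12,6)=220 f(12,8)=66 f(12,10)=12 f(12,12)=1
t=13: f(13,-5)=429 f(13,-3)=1209 f(13,-1)=1703 f(13,1)=1715 f(13,3)=1287 f(13,5)=715 f(13,7)=286 f(13,9)=78 f(13,11)=13 f(13,13)=1
t=14: f(14,-4)=1638 f(14,-2)=2912 f(14,0)=3418 f(14,2)=3002 f(14,4)=2002 f(14,6)=1001 f(14,8)=364 f(14,10)=91 f(14,12)=14 f(14,14)=1
t=15: f(15,-5)=1638 f(15,-3)=4550 f(15,-1)=6330 f(15,1)=6420 f(15,3)=5004 f(15,5)=3003 f(15,7)=1365 f(15,9)=455 f(15,11)=105 f(15,13)=15 f(15,15)=1
t=16: f(16,-4)=6188 f(16,-2)=10880 f(16,0)=12750 f(16,2)=11424 f(16,4)=8007 f(16,6)=4368 f(16,8)=1820 f(16,10)=560 f(16,12)=120 f(16,14)=16 f(16,16)=1
t=17: f(17,-5)=6188 f(17,-3)=17068 f(17,-1)=23630 f(17,1)=24174 f(17,3)=19431 f(17,5)=12375 f(17,7)=6188 f(17,9)=2380 f(17,11)=680 f(17,13)=136 f(17,15)=17 f(17,17)=1
t=18: f(18,-4)=23256 f(18,-2)=40698 f(18,0)=47804 f(18,2)=43605 f(18,4)=31806 f(18,6)=18563 f(18,8)=8568 f(18,10)=3060 f(18,12)=816 f(18,14)=153 f(18,16)=18 f(18,18)=1
t=19: f(19,-5)=23256 f(19,-3)=63954 f(19,-1)=88502 f(19,1)=91409 f(19,3)=75411 f(19,5)=50369 f(19,7)=27131 f(19,9)=11628 f(19,11)=3876 f(19,13)=969 f(19,15)=171 f(19,17)=19 f(19,19)=1
t=20: f(20,-4)=87210 f(20,-2)=152456 f(20,0)=179911 f(20,2)=166820 f(20,4)=125780 f(20,6)=77500 f(20,8)=38759 f(20,10)=15504 f(20,12)=4845 f(20,14)=1140 f(20,16)=190 f(20,18)=20 f(20,20)=1
t=21: f(21,-5)=87210 f(21,-3)=239666 f(21,-1)=332367 f(21,1)=346731 f(21,3)=292600 f(21,5)=203280 f(21,7)=116259 f(21,9)=54263 f(21,11)=20349 f(21,13)=5985 f(21,15)=1330 f(21,17)=210 f(21,19)=21 f(21,21)=1
t=22: f(22,-4)=326876 f(22,-2)=572033 f(22,0)=679098 f(22,2)=639331 f(22,4)=495880 f(22,6)=319539 f(22,8)=170522 f(22,10)=74612 f(22,12)=26334 f(22,14)=7315 f(22,16)=1540 f(22,18)=231 f(22,20)=22 f(22,22)=1
t=23: f(23,-5)=326876 f(23,-3)=898909 f(23,-1)=1251131 f(23,1)=1318429 f(23,3)=1135211 f(23,5)=815419 f(23,7)=490061 f(23,9)=245134 f(23,11)=100946 f(23,13)=33649 f(23,15)=8855 f(23,17)=1771 f(23,19)=253 f(23,21)=23 f(23,23)=1
Σ_s f(23,s) = 6626668
P = 6626668/8388608 = 1656667/2097152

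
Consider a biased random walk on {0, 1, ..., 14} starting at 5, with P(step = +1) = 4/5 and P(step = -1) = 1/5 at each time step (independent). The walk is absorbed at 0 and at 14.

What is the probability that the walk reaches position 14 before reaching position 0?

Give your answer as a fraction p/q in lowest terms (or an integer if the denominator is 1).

Answer: 89391104/89478485

Derivation:
Biased walk: p = 4/5, q = 1/5, r = q/p = 1/4
Gambler's ruin: P(hit 14 before 0 | start at 5) = (1 - r^a)/(1 - r^N)
r^5 = 1/1024; r^14 = 1/268435456
P = (1 - 1/1024) / (1 - 1/268435456) = 1023/1024 / 268435455/268435456 = 89391104/89478485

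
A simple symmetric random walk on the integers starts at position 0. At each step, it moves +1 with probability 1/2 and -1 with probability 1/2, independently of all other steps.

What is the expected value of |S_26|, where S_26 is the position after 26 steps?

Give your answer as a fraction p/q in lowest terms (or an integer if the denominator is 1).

Answer: 16900975/4194304

Derivation:
S_26 takes values m ≡ 0 (mod 2) with |m| ≤ 26; P(S_26=m) = C(26,(26+m)/2)/2^26.
Total paths: 2^26 = 67108864
Distribution: P(S=-26)=1/67108864, P(S=-24)=26/67108864, P(S=-22)=325/67108864, P(S=-20)=2600/67108864, P(S=-18)=14950/67108864, P(S=-16)=65780/67108864, P(S=-14)=230230/67108864, P(S=-12)=657800/67108864, P(S=-10)=1562275/67108864, P(S=-8)=3124550/67108864, P(S=-6)=5311735/67108864, P(S=-4)=7726160/67108864, P(S=-2)=9657700/67108864, P(S=0)=10400600/67108864, P(S=2)=9657700/67108864, P(S=4)=7726160/67108864, P(S=6)=5311735/67108864, P(S=8)=3124550/67108864, P(S=10)=1562275/67108864, P(S=12)=657800/67108864, P(S=14)=230230/67108864, P(S=16)=65780/67108864, P(S=18)=14950/67108864, P(S=20)=2600/67108864, P(S=22)=325/67108864, P(S=24)=26/67108864, P(S=26)=1/67108864
E[|S_26|] = Σ_m |m|·P(S_26=m) = 270415600/67108864 = 16900975/4194304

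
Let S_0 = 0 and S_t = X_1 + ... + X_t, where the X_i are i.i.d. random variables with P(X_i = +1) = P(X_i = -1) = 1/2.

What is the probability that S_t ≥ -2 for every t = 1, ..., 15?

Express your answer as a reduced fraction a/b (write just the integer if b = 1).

Answer: 17875/32768

Derivation:
Let f(t,s) = #length-t paths at position s with S_1..S_t all ≥ -2.
f(t,s) = f(t-1,s-1) + f(t-1,s+1) for s ≥ -2; f(t,s) = 0 for s < -2.
t=0: f(0,0)=1
t=1: f(1,-1)=1 f(1,1)=1
t=2: f(2,-2)=1 f(2,0)=2 f(2,2)=1
t=3: f(3,-1)=3 f(3,1)=3 f(3,3)=1
t=4: f(4,-2)=3 f(4,0)=6 f(4,2)=4 f(4,4)=1
t=5: f(5,-1)=9 f(5,1)=10 f(5,3)=5 f(5,5)=1
t=6: f(6,-2)=9 f(6,0)=19 f(6,2)=15 f(6,4)=6 f(6,6)=1
t=7: f(7,-1)=28 f(7,1)=34 f(7,3)=21 f(7,5)=7 f(7,7)=1
t=8: f(8,-2)=28 f(8,0)=62 f(8,2)=55 f(8,4)=28 f(8,6)=8 f(8,8)=1
t=9: f(9,-1)=90 f(9,1)=117 f(9,3)=83 f(9,5)=36 f(9,7)=9 f(9,9)=1
t=10: f(10,-2)=90 f(10,0)=207 f(10,2)=200 f(10,4)=119 f(10,6)=45 f(10,8)=10 f(10,10)=1
t=11: f(11,-1)=297 f(11,1)=407 f(11,3)=319 f(11,5)=164 f(11,7)=55 f(11,9)=11 f(11,11)=1
t=12: f(12,-2)=297 f(12,0)=704 f(12,2)=726 f(12,4)=483 f(12,6)=219 f(12,8)=66 f(12,10)=12 f(12,12)=1
t=13: f(13,-1)=1001 f(13,1)=1430 f(13,3)=1209 f(13,5)=702 f(13,7)=285 f(13,9)=78 f(13,11)=13 f(13,13)=1
t=14: f(14,-2)=1001 f(14,0)=2431 f(14,2)=2639 f(14,4)=1911 f(14,6)=987 f(14,8)=363 f(14,10)=91 f(14,12)=14 f(14,14)=1
t=15: f(15,-1)=3432 f(15,1)=5070 f(15,3)=4550 f(15,5)=2898 f(15,7)=1350 f(15,9)=454 f(15,11)=105 f(15,13)=15 f(15,15)=1
Σ_s f(15,s) = 17875
P = 17875/32768 = 17875/32768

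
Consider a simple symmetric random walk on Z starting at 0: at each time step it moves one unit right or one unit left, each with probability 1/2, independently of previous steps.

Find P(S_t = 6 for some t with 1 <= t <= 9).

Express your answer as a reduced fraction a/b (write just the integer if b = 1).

Count via complement. Let g(t,s) = #length-t paths at position s with S_1..S_t all ≠ 6.
g(t,s) = g(t-1,s-1) + g(t-1,s+1) for s ≠ 6; g(t,6) = 0.
t=0: g(0,0)=1
t=1: g(1,-1)=1 g(1,1)=1
t=2: g(2,-2)=1 g(2,0)=2 g(2,2)=1
t=3: g(3,-3)=1 g(3,-1)=3 g(3,1)=3 g(3,3)=1
t=4: g(4,-4)=1 g(4,-2)=4 g(4,0)=6 g(4,2)=4 g(4,4)=1
t=5: g(5,-5)=1 g(5,-3)=5 g(5,-1)=10 g(5,1)=10 g(5,3)=5 g(5,5)=1
t=6: g(6,-6)=1 g(6,-4)=6 g(6,-2)=15 g(6,0)=20 g(6,2)=15 g(6,4)=6
t=7: g(7,-7)=1 g(7,-5)=7 g(7,-3)=21 g(7,-1)=35 g(7,1)=35 g(7,3)=21 g(7,5)=6
t=8: g(8,-8)=1 g(8,-6)=8 g(8,-4)=28 g(8,-2)=56 g(8,0)=70 g(8,2)=56 g(8,4)=27
t=9: g(9,-9)=1 g(9,-7)=9 g(9,-5)=36 g(9,-3)=84 g(9,-1)=126 g(9,1)=126 g(9,3)=83 g(9,5)=27
Paths never hitting 6: Σ_s g(9,s) = 492
Paths hitting 6: 2^9 - 492 = 20
P = 20/512 = 5/128

Answer: 5/128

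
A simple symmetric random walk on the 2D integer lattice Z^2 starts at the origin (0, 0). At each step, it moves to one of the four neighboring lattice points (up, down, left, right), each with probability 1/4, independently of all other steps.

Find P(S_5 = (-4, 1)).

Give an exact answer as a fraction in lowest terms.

Let h be the number of horizontal steps (so 5-h are vertical). To end at (-4,1) need (h-4)/2 right-steps and ((5-h)+1)/2 up-steps.
Sum over h with 4 ≤ h ≤ 4, h ≡ 0 (mod 2), 5-h ≡ 1 (mod 2):
h=4: C(5,4)·C(4,0)·C(1,1) = 5·1·1 = 5
Total favorable: 5
Total paths: 4^5 = 1024
P = 5/1024 = 5/1024

Answer: 5/1024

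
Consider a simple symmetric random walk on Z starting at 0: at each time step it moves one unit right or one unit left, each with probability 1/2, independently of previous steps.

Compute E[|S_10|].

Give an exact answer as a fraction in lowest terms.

S_10 takes values m ≡ 0 (mod 2) with |m| ≤ 10; P(S_10=m) = C(10,(10+m)/2)/2^10.
Total paths: 2^10 = 1024
Distribution: P(S=-10)=1/1024, P(S=-8)=10/1024, P(S=-6)=45/1024, P(S=-4)=120/1024, P(S=-2)=210/1024, P(S=0)=252/1024, P(S=2)=210/1024, P(S=4)=120/1024, P(S=6)=45/1024, P(S=8)=10/1024, P(S=10)=1/1024
E[|S_10|] = Σ_m |m|·P(S_10=m) = 2520/1024 = 315/128

Answer: 315/128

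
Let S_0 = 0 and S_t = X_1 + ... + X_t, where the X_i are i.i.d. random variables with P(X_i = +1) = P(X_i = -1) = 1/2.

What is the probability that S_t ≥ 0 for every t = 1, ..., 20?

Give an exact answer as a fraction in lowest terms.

Answer: 46189/262144

Derivation:
Let f(t,s) = #length-t paths at position s with S_1..S_t all ≥ 0.
f(t,s) = f(t-1,s-1) + f(t-1,s+1) for s ≥ 0; f(t,s) = 0 for s < 0.
t=0: f(0,0)=1
t=1: f(1,1)=1
t=2: f(2,0)=1 f(2,2)=1
t=3: f(3,1)=2 f(3,3)=1
t=4: f(4,0)=2 f(4,2)=3 f(4,4)=1
t=5: f(5,1)=5 f(5,3)=4 f(5,5)=1
t=6: f(6,0)=5 f(6,2)=9 f(6,4)=5 f(6,6)=1
t=7: f(7,1)=14 f(7,3)=14 f(7,5)=6 f(7,7)=1
t=8: f(8,0)=14 f(8,2)=28 f(8,4)=20 f(8,6)=7 f(8,8)=1
t=9: f(9,1)=42 f(9,3)=48 f(9,5)=27 f(9,7)=8 f(9,9)=1
t=10: f(10,0)=42 f(10,2)=90 f(10,4)=75 f(10,6)=35 f(10,8)=9 f(10,10)=1
t=11: f(11,1)=132 f(11,3)=165 f(11,5)=110 f(11,7)=44 f(11,9)=10 f(11,11)=1
t=12: f(12,0)=132 f(12,2)=297 f(12,4)=275 f(12,6)=154 f(12,8)=54 f(12,10)=11 f(12,12)=1
t=13: f(13,1)=429 f(13,3)=572 f(13,5)=429 f(13,7)=208 f(13,9)=65 f(13,11)=12 f(13,13)=1
t=14: f(14,0)=429 f(14,2)=1001 f(14,4)=1001 f(14,6)=637 f(14,8)=273 f(14,10)=77 f(14,12)=13 f(14,14)=1
t=15: f(15,1)=1430 f(15,3)=2002 f(15,5)=1638 f(15,7)=910 f(15,9)=350 f(15,11)=90 f(15,13)=14 f(15,15)=1
t=16: f(16,0)=1430 f(16,2)=3432 f(16,4)=3640 f(16,6)=2548 f(16,8)=1260 f(16,10)=440 f(16,12)=104 f(16,14)=15 f(16,16)=1
t=17: f(17,1)=4862 f(17,3)=7072 f(17,5)=6188 f(17,7)=3808 f(17,9)=1700 f(17,11)=544 f(17,13)=119 f(17,15)=16 f(17,17)=1
t=18: f(18,0)=4862 f(18,2)=11934 f(18,4)=13260 f(18,6)=9996 f(18,8)=5508 f(18,10)=2244 f(18,12)=663 f(18,14)=135 f(18,16)=17 f(18,18)=1
t=19: f(19,1)=16796 f(19,3)=25194 f(19,5)=23256 f(19,7)=15504 f(19,9)=7752 f(19,11)=2907 f(19,13)=798 f(19,15)=152 f(19,17)=18 f(19,19)=1
t=20: f(20,0)=16796 f(20,2)=41990 f(20,4)=48450 f(20,6)=38760 f(20,8)=23256 f(20,10)=10659 f(20,12)=3705 f(20,14)=950 f(20,16)=170 f(20,18)=19 f(20,20)=1
Σ_s f(20,s) = 184756
P = 184756/1048576 = 46189/262144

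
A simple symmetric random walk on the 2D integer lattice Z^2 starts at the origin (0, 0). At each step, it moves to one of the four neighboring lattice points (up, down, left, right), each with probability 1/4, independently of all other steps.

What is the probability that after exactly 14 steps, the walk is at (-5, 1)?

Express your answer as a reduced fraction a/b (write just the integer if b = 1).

Answer: 1002001/134217728

Derivation:
Let h be the number of horizontal steps (so 14-h are vertical). To end at (-5,1) need (h-5)/2 right-steps and ((14-h)+1)/2 up-steps.
Sum over h with 5 ≤ h ≤ 13, h ≡ 1 (mod 2), 14-h ≡ 1 (mod 2):
h=5: C(14,5)·C(5,0)·C(9,5) = 2002·1·126 = 252252
h=7: C(14,7)·C(7,1)·C(7,4) = 3432·7·35 = 840840
h=9: C(14,9)·C(9,2)·C(5,3) = 2002·36·10 = 720720
h=11: C(14,11)·C(11,3)·C(3,2) = 364·165·3 = 180180
h=13: C(14,13)·C(13,4)·C(1,1) = 14·715·1 = 10010
Total favorable: 2004002
Total paths: 4^14 = 268435456
P = 2004002/268435456 = 1002001/134217728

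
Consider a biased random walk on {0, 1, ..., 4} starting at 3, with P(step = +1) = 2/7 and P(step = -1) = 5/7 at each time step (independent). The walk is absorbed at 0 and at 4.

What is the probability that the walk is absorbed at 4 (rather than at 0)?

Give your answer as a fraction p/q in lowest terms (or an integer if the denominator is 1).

Biased walk: p = 2/7, q = 5/7, r = q/p = 5/2
Gambler's ruin: P(hit 4 before 0 | start at 3) = (1 - r^a)/(1 - r^N)
r^3 = 125/8; r^4 = 625/16
P = (1 - 125/8) / (1 - 625/16) = -117/8 / -609/16 = 78/203

Answer: 78/203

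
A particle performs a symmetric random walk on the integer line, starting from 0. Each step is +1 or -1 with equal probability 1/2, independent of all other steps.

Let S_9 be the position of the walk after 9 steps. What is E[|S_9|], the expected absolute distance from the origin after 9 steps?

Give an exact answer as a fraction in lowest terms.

Answer: 315/128

Derivation:
S_9 takes values m ≡ 1 (mod 2) with |m| ≤ 9; P(S_9=m) = C(9,(9+m)/2)/2^9.
Total paths: 2^9 = 512
Distribution: P(S=-9)=1/512, P(S=-7)=9/512, P(S=-5)=36/512, P(S=-3)=84/512, P(S=-1)=126/512, P(S=1)=126/512, P(S=3)=84/512, P(S=5)=36/512, P(S=7)=9/512, P(S=9)=1/512
E[|S_9|] = Σ_m |m|·P(S_9=m) = 1260/512 = 315/128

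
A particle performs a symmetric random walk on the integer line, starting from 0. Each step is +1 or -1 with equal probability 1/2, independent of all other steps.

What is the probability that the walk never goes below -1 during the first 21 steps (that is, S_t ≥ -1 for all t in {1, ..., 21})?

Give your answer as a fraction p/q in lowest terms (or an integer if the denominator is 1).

Let f(t,s) = #length-t paths at position s with S_1..S_t all ≥ -1.
f(t,s) = f(t-1,s-1) + f(t-1,s+1) for s ≥ -1; f(t,s) = 0 for s < -1.
t=0: f(0,0)=1
t=1: f(1,-1)=1 f(1,1)=1
t=2: f(2,0)=2 f(2,2)=1
t=3: f(3,-1)=2 f(3,1)=3 f(3,3)=1
t=4: f(4,0)=5 f(4,2)=4 f(4,4)=1
t=5: f(5,-1)=5 f(5,1)=9 f(5,3)=5 f(5,5)=1
t=6: f(6,0)=14 f(6,2)=14 f(6,4)=6 f(6,6)=1
t=7: f(7,-1)=14 f(7,1)=28 f(7,3)=20 f(7,5)=7 f(7,7)=1
t=8: f(8,0)=42 f(8,2)=48 f(8,4)=27 f(8,6)=8 f(8,8)=1
t=9: f(9,-1)=42 f(9,1)=90 f(9,3)=75 f(9,5)=35 f(9,7)=9 f(9,9)=1
t=10: f(10,0)=132 f(10,2)=165 f(10,4)=110 f(10,6)=44 f(10,8)=10 f(10,10)=1
t=11: f(11,-1)=132 f(11,1)=297 f(11,3)=275 f(11,5)=154 f(11,7)=54 f(11,9)=11 f(11,11)=1
t=12: f(12,0)=429 f(12,2)=572 f(12,4)=429 f(12,6)=208 f(12,8)=65 f(12,10)=12 f(12,12)=1
t=13: f(13,-1)=429 f(13,1)=1001 f(13,3)=1001 f(13,5)=637 f(13,7)=273 f(13,9)=77 f(13,11)=13 f(13,13)=1
t=14: f(14,0)=1430 f(14,2)=2002 f(14,4)=1638 f(14,6)=910 f(14,8)=350 f(14,10)=90 f(14,12)=14 f(14,14)=1
t=15: f(15,-1)=1430 f(15,1)=3432 f(15,3)=3640 f(15,5)=2548 f(15,7)=1260 f(15,9)=440 f(15,11)=104 f(15,13)=15 f(15,15)=1
t=16: f(16,0)=4862 f(16,2)=7072 f(16,4)=6188 f(16,6)=3808 f(16,8)=1700 f(16,10)=544 f(16,12)=119 f(16,14)=16 f(16,16)=1
t=17: f(17,-1)=4862 f(17,1)=11934 f(17,3)=13260 f(17,5)=9996 f(17,7)=5508 f(17,9)=2244 f(17,11)=663 f(17,13)=135 f(17,15)=17 f(17,17)=1
t=18: f(18,0)=16796 f(18,2)=25194 f(18,4)=23256 f(18,6)=15504 f(18,8)=7752 f(18,10)=2907 f(18,12)=798 f(18,14)=152 f(18,16)=18 f(18,18)=1
t=19: f(19,-1)=16796 f(19,1)=41990 f(19,3)=48450 f(19,5)=38760 f(19,7)=23256 f(19,9)=10659 f(19,11)=3705 f(19,13)=950 f(19,15)=170 f(19,17)=19 f(19,19)=1
t=20: f(20,0)=58786 f(20,2)=90440 f(20,4)=87210 f(20,6)=62016 f(20,8)=33915 f(20,10)=14364 f(20,12)=4655 f(20,14)=1120 f(20,16)=189 f(20,18)=20 f(20,20)=1
t=21: f(21,-1)=58786 f(21,1)=149226 f(21,3)=177650 f(21,5)=149226 f(21,7)=95931 f(21,9)=48279 f(21,11)=19019 f(21,13)=5775 f(21,15)=1309 f(21,17)=209 f(21,19)=21 f(21,21)=1
Σ_s f(21,s) = 705432
P = 705432/2097152 = 88179/262144

Answer: 88179/262144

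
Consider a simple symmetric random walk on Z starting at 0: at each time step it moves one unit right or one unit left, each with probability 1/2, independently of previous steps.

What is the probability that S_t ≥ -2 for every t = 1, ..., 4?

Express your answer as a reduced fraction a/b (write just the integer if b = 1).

Let f(t,s) = #length-t paths at position s with S_1..S_t all ≥ -2.
f(t,s) = f(t-1,s-1) + f(t-1,s+1) for s ≥ -2; f(t,s) = 0 for s < -2.
t=0: f(0,0)=1
t=1: f(1,-1)=1 f(1,1)=1
t=2: f(2,-2)=1 f(2,0)=2 f(2,2)=1
t=3: f(3,-1)=3 f(3,1)=3 f(3,3)=1
t=4: f(4,-2)=3 f(4,0)=6 f(4,2)=4 f(4,4)=1
Σ_s f(4,s) = 14
P = 14/16 = 7/8

Answer: 7/8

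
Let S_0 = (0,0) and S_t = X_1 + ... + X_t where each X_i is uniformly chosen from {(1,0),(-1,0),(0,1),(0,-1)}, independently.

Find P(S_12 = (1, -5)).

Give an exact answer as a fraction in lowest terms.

Let h be the number of horizontal steps (so 12-h are vertical). To end at (1,-5) need (h+1)/2 right-steps and ((12-h)-5)/2 up-steps.
Sum over h with 1 ≤ h ≤ 7, h ≡ 1 (mod 2), 12-h ≡ 1 (mod 2):
h=1: C(12,1)·C(1,1)·C(11,3) = 12·1·165 = 1980
h=3: C(12,3)·C(3,2)·C(9,2) = 220·3·36 = 23760
h=5: C(12,5)·C(5,3)·C(7,1) = 792·10·7 = 55440
h=7: C(12,7)·C(7,4)·C(5,0) = 792·35·1 = 27720
Total favorable: 108900
Total paths: 4^12 = 16777216
P = 108900/16777216 = 27225/4194304

Answer: 27225/4194304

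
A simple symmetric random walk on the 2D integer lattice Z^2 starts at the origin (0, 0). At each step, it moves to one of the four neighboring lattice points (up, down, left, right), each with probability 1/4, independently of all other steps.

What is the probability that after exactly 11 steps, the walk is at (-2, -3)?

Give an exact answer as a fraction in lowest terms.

Let h be the number of horizontal steps (so 11-h are vertical). To end at (-2,-3) need (h-2)/2 right-steps and ((11-h)-3)/2 up-steps.
Sum over h with 2 ≤ h ≤ 8, h ≡ 0 (mod 2), 11-h ≡ 1 (mod 2):
h=2: C(11,2)·C(2,0)·C(9,3) = 55·1·84 = 4620
h=4: C(11,4)·C(4,1)·C(7,2) = 330·4·21 = 27720
h=6: C(11,6)·C(6,2)·C(5,1) = 462·15·5 = 34650
h=8: C(11,8)·C(8,3)·C(3,0) = 165·56·1 = 9240
Total favorable: 76230
Total paths: 4^11 = 4194304
P = 76230/4194304 = 38115/2097152

Answer: 38115/2097152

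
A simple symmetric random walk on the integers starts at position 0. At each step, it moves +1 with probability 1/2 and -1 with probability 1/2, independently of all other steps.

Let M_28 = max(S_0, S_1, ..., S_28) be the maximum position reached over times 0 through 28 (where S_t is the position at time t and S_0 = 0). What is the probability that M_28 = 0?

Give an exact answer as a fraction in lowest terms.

Let M_28 = max(S_0,...,S_28). Use the reflection principle: for j ≥ 1, #{paths with M_28 ≥ j} = #{S_28 ≥ j} + #{S_28 ≥ j+1}.
P(M_28 ≥ 0) = 1 since S_0 = 0, so #{M_28 ≥ 0} = 268435456.
#{M_28 ≥ 1} = #{S_28 ≥ 1} + #{S_28 ≥ 2} = 114159428 + 114159428 = 228318856.
#{M_28 = 0} = 268435456 - 228318856 = 40116600.
P(M_28 = 0) = 40116600/268435456 = 5014575/33554432

Answer: 5014575/33554432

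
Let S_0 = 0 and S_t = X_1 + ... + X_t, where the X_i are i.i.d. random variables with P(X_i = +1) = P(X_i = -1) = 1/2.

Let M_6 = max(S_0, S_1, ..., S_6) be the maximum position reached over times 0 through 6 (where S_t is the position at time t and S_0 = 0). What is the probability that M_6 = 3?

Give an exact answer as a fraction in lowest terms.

Answer: 3/32

Derivation:
Let M_6 = max(S_0,...,S_6). Use the reflection principle: for j ≥ 1, #{paths with M_6 ≥ j} = #{S_6 ≥ j} + #{S_6 ≥ j+1}.
By reflection, #{M_6 ≥ 3} = #{S_6 ≥ 3} + #{S_6 ≥ 4} = 7 + 7 = 14.
#{M_6 ≥ 4} = #{S_6 ≥ 4} + #{S_6 ≥ 5} = 7 + 1 = 8.
#{M_6 = 3} = 14 - 8 = 6.
P(M_6 = 3) = 6/64 = 3/32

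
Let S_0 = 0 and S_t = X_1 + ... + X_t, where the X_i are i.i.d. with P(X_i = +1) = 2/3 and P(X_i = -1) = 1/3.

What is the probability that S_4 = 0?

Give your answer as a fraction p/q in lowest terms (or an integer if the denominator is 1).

To be at 0 after 4 steps: need exactly 2 steps of +1 and 2 of -1.
Number of such sequences: C(4,2) = 6
Each has probability (2/3)^2 · (1/3)^2 = 4/81
P = 6 · 4/81 = 8/27

Answer: 8/27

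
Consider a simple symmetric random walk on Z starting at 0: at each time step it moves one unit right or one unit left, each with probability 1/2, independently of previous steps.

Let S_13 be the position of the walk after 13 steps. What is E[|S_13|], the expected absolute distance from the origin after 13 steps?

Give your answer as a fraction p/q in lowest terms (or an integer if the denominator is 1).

Answer: 3003/1024

Derivation:
S_13 takes values m ≡ 1 (mod 2) with |m| ≤ 13; P(S_13=m) = C(13,(13+m)/2)/2^13.
Total paths: 2^13 = 8192
Distribution: P(S=-13)=1/8192, P(S=-11)=13/8192, P(S=-9)=78/8192, P(S=-7)=286/8192, P(S=-5)=715/8192, P(S=-3)=1287/8192, P(S=-1)=1716/8192, P(S=1)=1716/8192, P(S=3)=1287/8192, P(S=5)=715/8192, P(S=7)=286/8192, P(S=9)=78/8192, P(S=11)=13/8192, P(S=13)=1/8192
E[|S_13|] = Σ_m |m|·P(S_13=m) = 24024/8192 = 3003/1024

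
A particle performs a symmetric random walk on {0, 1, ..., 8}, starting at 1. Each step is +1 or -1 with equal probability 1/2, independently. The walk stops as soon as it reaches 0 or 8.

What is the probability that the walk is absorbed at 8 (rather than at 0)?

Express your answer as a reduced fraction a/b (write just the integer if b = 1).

Answer: 1/8

Derivation:
Symmetric walk (p = 1/2): the harmonic-function argument gives P(hit 8 before 0 | start at 1) = a/N.
P = 1/8 = 1/8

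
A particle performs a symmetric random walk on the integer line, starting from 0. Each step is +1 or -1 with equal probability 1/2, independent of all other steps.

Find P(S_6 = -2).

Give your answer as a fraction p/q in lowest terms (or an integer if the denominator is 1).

Answer: 15/64

Derivation:
To reach position -2 after 6 steps: need 2 steps of +1 and 4 of -1.
Favorable paths: C(6,2) = 15
Total paths: 2^6 = 64
P = 15/64 = 15/64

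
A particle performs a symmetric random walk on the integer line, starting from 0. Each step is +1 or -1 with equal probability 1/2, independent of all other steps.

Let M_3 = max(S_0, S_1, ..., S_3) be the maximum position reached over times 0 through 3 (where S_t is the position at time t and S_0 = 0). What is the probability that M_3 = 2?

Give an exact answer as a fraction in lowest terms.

Let M_3 = max(S_0,...,S_3). Use the reflection principle: for j ≥ 1, #{paths with M_3 ≥ j} = #{S_3 ≥ j} + #{S_3 ≥ j+1}.
By reflection, #{M_3 ≥ 2} = #{S_3 ≥ 2} + #{S_3 ≥ 3} = 1 + 1 = 2.
#{M_3 ≥ 3} = #{S_3 ≥ 3} + #{S_3 ≥ 4} = 1 + 0 = 1.
#{M_3 = 2} = 2 - 1 = 1.
P(M_3 = 2) = 1/8 = 1/8

Answer: 1/8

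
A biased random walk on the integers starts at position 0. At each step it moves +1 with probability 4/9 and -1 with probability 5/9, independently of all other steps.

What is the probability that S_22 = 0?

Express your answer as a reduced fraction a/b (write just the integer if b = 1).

To be at 0 after 22 steps: need exactly 11 steps of +1 and 11 of -1.
Number of such sequences: C(22,11) = 705432
Each has probability (4/9)^11 · (5/9)^11 = 204800000000000/984770902183611232881
P = 705432 · 204800000000000/984770902183611232881 = 48157491200000000000/328256967394537077627

Answer: 48157491200000000000/328256967394537077627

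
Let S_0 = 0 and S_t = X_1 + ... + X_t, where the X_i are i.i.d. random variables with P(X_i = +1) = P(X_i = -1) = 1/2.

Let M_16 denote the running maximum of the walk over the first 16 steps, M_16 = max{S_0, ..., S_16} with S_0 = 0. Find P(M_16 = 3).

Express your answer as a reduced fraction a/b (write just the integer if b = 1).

Answer: 1001/8192

Derivation:
Let M_16 = max(S_0,...,S_16). Use the reflection principle: for j ≥ 1, #{paths with M_16 ≥ j} = #{S_16 ≥ j} + #{S_16 ≥ j+1}.
By reflection, #{M_16 ≥ 3} = #{S_16 ≥ 3} + #{S_16 ≥ 4} = 14893 + 14893 = 29786.
#{M_16 ≥ 4} = #{S_16 ≥ 4} + #{S_16 ≥ 5} = 14893 + 6885 = 21778.
#{M_16 = 3} = 29786 - 21778 = 8008.
P(M_16 = 3) = 8008/65536 = 1001/8192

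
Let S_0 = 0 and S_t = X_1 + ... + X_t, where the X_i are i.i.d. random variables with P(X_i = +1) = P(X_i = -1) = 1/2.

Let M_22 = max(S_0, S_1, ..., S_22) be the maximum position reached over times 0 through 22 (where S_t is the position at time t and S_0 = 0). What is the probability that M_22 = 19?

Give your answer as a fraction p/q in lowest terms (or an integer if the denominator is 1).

Let M_22 = max(S_0,...,S_22). Use the reflection principle: for j ≥ 1, #{paths with M_22 ≥ j} = #{S_22 ≥ j} + #{S_22 ≥ j+1}.
By reflection, #{M_22 ≥ 19} = #{S_22 ≥ 19} + #{S_22 ≥ 20} = 23 + 23 = 46.
#{M_22 ≥ 20} = #{S_22 ≥ 20} + #{S_22 ≥ 21} = 23 + 1 = 24.
#{M_22 = 19} = 46 - 24 = 22.
P(M_22 = 19) = 22/4194304 = 11/2097152

Answer: 11/2097152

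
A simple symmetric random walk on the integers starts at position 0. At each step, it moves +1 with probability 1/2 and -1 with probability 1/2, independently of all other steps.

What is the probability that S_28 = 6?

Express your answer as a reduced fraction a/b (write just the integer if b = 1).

Answer: 5368545/67108864

Derivation:
To reach position 6 after 28 steps: need 17 steps of +1 and 11 of -1.
Favorable paths: C(28,17) = 21474180
Total paths: 2^28 = 268435456
P = 21474180/268435456 = 5368545/67108864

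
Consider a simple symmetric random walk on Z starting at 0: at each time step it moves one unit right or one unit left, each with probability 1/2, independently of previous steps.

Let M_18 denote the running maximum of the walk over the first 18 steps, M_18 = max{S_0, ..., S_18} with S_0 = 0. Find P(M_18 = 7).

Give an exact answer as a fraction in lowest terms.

Answer: 1071/32768

Derivation:
Let M_18 = max(S_0,...,S_18). Use the reflection principle: for j ≥ 1, #{paths with M_18 ≥ j} = #{S_18 ≥ j} + #{S_18 ≥ j+1}.
By reflection, #{M_18 ≥ 7} = #{S_18 ≥ 7} + #{S_18 ≥ 8} = 12616 + 12616 = 25232.
#{M_18 ≥ 8} = #{S_18 ≥ 8} + #{S_18 ≥ 9} = 12616 + 4048 = 16664.
#{M_18 = 7} = 25232 - 16664 = 8568.
P(M_18 = 7) = 8568/262144 = 1071/32768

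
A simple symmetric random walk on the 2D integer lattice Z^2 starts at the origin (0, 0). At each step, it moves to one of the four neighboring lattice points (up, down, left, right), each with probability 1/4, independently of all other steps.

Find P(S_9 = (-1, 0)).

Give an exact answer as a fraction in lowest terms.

Answer: 3969/65536

Derivation:
Let h be the number of horizontal steps (so 9-h are vertical). To end at (-1,0) need (h-1)/2 right-steps and ((9-h)+0)/2 up-steps.
Sum over h with 1 ≤ h ≤ 9, h ≡ 1 (mod 2), 9-h ≡ 0 (mod 2):
h=1: C(9,1)·C(1,0)·C(8,4) = 9·1·70 = 630
h=3: C(9,3)·C(3,1)·C(6,3) = 84·3·20 = 5040
h=5: C(9,5)·C(5,2)·C(4,2) = 126·10·6 = 7560
h=7: C(9,7)·C(7,3)·C(2,1) = 36·35·2 = 2520
h=9: C(9,9)·C(9,4)·C(0,0) = 1·126·1 = 126
Total favorable: 15876
Total paths: 4^9 = 262144
P = 15876/262144 = 3969/65536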